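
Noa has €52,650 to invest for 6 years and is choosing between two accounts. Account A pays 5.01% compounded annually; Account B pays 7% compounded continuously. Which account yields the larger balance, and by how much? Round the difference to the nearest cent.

A: (1 + 0.0501)^6 ≈ 1.3408615919, so 52,650 × 1.3408615919 ≈ 70,596.3628.
B: e^(0.07·6) = e^0.42 ≈ 1.5219615556, so 52,650 × 1.5219615556 ≈ 80,131.2759.
Difference ≈ 9,534.9131 in favor of B.

Account B, by €9,534.91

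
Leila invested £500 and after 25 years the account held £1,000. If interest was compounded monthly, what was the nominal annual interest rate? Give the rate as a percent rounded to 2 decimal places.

2.78%

The 300-period growth factor is 1,000/500 = 2.
r/12 = 2^(1/300) − 1 ≈ 0.00231316, so r ≈ 12·0.00231316 = 2.77579%.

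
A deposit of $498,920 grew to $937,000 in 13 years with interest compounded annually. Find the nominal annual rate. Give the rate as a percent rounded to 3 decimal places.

The 13-period growth factor is 937,000/498,920 = 1.87806.
r = 1.87806^(1/13) − 1 ≈ 0.0496742, i.e. 4.96742%.

4.967%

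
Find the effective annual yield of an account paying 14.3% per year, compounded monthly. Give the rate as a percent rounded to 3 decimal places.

EAR = (1 + 14.3%/12)^12 − 1 = (1 + 0.0119167)^12 − 1.
(1 + 0.0119167)^12 ≈ 1.152755, so EAR ≈ 15.27549%.

15.275%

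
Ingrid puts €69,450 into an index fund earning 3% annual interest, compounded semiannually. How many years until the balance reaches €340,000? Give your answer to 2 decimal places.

53.34 years

(1 + 0.015)^(2t) = 340,000/69,450 = 4.8956.
2t·ln(1 + 0.015) = ln(4.8956); 2t = 1.5883/0.0148886 ≈ 106.6814.
t ≈ 53.3407 years.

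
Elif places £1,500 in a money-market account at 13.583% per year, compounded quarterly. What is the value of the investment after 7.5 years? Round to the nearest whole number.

Periodic rate = 13.583%/4 = 0.0339575; periods = 4·7.5 = 30.
A = 1,500·(1 + 0.0339575)^30 ≈ 1,500·2.723206869 ≈ 4,084.8103.

£4,085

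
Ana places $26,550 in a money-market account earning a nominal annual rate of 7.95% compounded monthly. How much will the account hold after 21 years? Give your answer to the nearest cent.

Growth factor = (1 + 0.006625)^252 ≈ 5.28035898854.
A ≈ 26,550 × 5.28035898854 ≈ 140,193.5311.

$140,193.53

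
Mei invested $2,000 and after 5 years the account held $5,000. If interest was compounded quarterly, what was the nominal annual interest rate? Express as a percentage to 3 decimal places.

18.752%

The 20-period growth factor is 5,000/2,000 = 2.5.
r/4 = 2.5^(1/20) − 1 ≈ 0.0468802, so r ≈ 4·0.0468802 = 18.75209%.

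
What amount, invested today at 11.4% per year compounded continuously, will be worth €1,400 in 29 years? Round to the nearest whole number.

P = A·e^(−rt) = 1,400·e^(−3.306).
e^(−3.306) ≈ 0.03666253097, so P ≈ 51.3275.

€51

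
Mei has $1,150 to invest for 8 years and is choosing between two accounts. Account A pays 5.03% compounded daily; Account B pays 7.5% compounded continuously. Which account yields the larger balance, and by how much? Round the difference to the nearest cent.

Account A growth factor: (1 + 0.0503/365)^2920 ≈ 1.495367918; balance ≈ 1,719.6731.
Account B growth factor: e^(0.075·8) = e^0.6 ≈ 1.8221188; balance ≈ 2,095.4366.
Account B is larger by 375.7635.

Account B, by $375.76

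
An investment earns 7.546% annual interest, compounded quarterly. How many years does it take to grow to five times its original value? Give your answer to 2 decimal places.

(1 + 0.018865)^(4t) = 5.
4t = ln 5 / ln(1 + 0.018865) ≈ 1.6094/0.0186893 ≈ 86.1156.
t ≈ 21.5289.

21.53 years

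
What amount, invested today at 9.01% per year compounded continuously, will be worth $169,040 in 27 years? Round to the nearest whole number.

$14,842

P = A·e^(−rt) = 169,040·e^(−2.4327).
e^(−2.4327) ≈ 0.08779945374, so P ≈ 14,841.6197.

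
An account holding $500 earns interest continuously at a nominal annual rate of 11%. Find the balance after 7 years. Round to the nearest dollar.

$1,080

A = P·e^(rt) = 500·e^(0.11·7) = 500·e^0.77.
e^0.77 ≈ 2.159766254, so A ≈ 1,079.8831.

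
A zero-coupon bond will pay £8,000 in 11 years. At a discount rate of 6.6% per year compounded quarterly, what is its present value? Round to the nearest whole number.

£3,894

Periodic rate = 6.6%/4 = 0.0165; 44 periods.
P = 8,000/(1 + 0.0165)^44 ≈ 8,000/2.05458849 ≈ 3,893.7237.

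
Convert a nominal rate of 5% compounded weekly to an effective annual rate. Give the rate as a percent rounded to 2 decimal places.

5.12%

One year is 52 periods at 0.000961538 each: (1 + 0.000961538)^52 ≈ 1.051246.
EAR = 1.051246 − 1 ≈ 5.12458%.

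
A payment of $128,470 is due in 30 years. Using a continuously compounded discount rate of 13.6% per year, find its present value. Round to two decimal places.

P = A·e^(−rt) = 128,470·e^(−4.08).
e^(−4.08) ≈ 0.0169074656527, so P ≈ 2,172.1021.

$2,172.10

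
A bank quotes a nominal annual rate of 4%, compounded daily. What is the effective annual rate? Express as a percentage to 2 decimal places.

4.08%

EAR = (1 + 4%/365)^365 − 1 = (1 + 0.000109589)^365 − 1.
(1 + 0.000109589)^365 ≈ 1.040808, so EAR ≈ 4.08085%.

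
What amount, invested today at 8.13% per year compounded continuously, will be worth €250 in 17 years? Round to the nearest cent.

€62.76

P = A·e^(−rt) = 250·e^(−1.3821).
e^(−1.3821) ≈ 0.251050792, so P ≈ 62.7627.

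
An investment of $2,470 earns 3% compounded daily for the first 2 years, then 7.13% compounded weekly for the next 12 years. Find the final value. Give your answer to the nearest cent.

$6,167.11

Phase 1: 2,470·(1 + 0.03/365)^730 ≈ 2,622.7298.
Phase 2: 2,622.7298·(1 + 0.0713/52)^624 ≈ 6,167.1057.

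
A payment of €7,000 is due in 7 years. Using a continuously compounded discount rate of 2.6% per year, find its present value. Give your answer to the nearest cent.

€5,835.21

P = A·e^(−rt) = 7,000·e^(−0.182).
e^(−0.182) ≈ 0.8336013404, so P ≈ 5,835.2094.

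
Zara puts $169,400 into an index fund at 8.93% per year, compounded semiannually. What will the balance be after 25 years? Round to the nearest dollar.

Growth factor = (1 + 0.04465)^50 ≈ 8.882606638544.
A ≈ 169,400 × 8.882606638544 ≈ 1,504,713.5646.

$1,504,714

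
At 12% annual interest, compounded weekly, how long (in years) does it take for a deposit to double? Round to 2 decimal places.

(1 + 0.00230769)^(52t) = 2.
52t = ln 2 / ln(1 + 0.00230769) ≈ 0.69315/0.00230503 ≈ 300.7102.
t ≈ 5.7829.

5.78 years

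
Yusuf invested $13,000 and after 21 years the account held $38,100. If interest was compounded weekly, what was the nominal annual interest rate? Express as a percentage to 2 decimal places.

(1 + r/52)^1092 = 38,100/13,000 = 2.93077.
1 + r/52 = 2.93077^(1/1092) ≈ 1.000985, so r/52 ≈ 0.00098516.
r ≈ 52·0.00098516 = 5.12283%.

5.12%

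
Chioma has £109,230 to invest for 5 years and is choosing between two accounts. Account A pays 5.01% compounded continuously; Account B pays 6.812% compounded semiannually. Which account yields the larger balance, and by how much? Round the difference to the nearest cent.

Account B, by £12,361.80

A: e^(0.0501·5) = e^0.2505 ≈ 1.28466758993, so 109,230 × 1.28466758993 ≈ 140,324.2408.
B: (1 + 0.03406)^10 ≈ 1.39783975785, so 109,230 × 1.39783975785 ≈ 152,686.0368.
Difference ≈ 12,361.7959 in favor of B.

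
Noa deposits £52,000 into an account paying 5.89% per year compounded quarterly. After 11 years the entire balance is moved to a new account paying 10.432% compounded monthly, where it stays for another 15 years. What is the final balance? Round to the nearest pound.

After 11 years at 5.89%: 52,000 × 1.90251396721 ≈ 98,930.7263.
Then 15 years at 10.432%: 98,930.7263 × 4.74949121739 ≈ 469,870.6157.

£469,871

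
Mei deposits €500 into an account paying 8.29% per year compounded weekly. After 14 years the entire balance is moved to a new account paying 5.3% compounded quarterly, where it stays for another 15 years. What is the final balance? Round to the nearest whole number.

€3,512

After 14 years at 8.29%: 500 × 3.188899427 ≈ 1,594.4497.
Then 15 years at 5.3%: 1,594.4497 × 2.202909951 ≈ 3,512.4291.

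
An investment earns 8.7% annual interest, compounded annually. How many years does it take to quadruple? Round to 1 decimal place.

(1 + 0.087)^t = 4.
t = ln 4 / ln(1 + 0.087) ≈ 1.3863/0.0834216 ≈ 16.6179.

16.6 years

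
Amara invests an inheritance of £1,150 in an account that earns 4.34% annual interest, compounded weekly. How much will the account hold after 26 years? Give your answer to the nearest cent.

Periodic rate = 4.34%/52 = 0.000834615; periods = 52·26 = 1352.
A = 1,150·(1 + 0.0434/52)^1352 ≈ 1,150·3.089253178 ≈ 3,552.6412.

£3,552.64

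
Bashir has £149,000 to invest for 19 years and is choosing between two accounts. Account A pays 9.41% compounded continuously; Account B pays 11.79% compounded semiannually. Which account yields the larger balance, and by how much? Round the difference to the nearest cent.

Account B, by £423,014.70

Account A growth factor: e^(0.0941·19) = e^1.7879 ≈ 5.97688781371; balance ≈ 890,556.2842.
Account B growth factor: (1 + 0.05895)^38 ≈ 8.815912645734; balance ≈ 1,313,570.9842.
Account B is larger by 423,014.7000.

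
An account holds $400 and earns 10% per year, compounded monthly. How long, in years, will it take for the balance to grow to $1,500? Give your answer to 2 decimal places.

13.27 years

We need (1 + 0.00833333)^(12t) = 3.75, so 12t = ln 3.75 / ln 1.008333 ≈ 159.2707.
t ≈ 159.2707/12 = 13.2726 years.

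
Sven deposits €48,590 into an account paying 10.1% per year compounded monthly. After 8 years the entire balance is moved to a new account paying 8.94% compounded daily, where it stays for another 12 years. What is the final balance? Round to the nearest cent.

After 8 years at 10.1%: 48,590 × 2.23584364509 ≈ 108,639.6427.
Then 12 years at 8.94%: 108,639.6427 × 2.92316998926 ≈ 317,572.1432.

€317,572.14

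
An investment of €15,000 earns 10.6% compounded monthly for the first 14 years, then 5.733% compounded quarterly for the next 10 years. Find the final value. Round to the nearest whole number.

€116,136

After 14 years at 10.6%: 15,000 × 4.38190696814 ≈ 65,728.6045.
Then 10 years at 5.733%: 65,728.6045 × 1.76690676531 ≈ 116,136.3160.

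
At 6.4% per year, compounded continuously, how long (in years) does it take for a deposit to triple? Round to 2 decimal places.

e^(0.064t) = 3, so 0.064t = ln 3 ≈ 1.0986.
t ≈ 1.0986/0.064 ≈ 17.1658.

17.17 years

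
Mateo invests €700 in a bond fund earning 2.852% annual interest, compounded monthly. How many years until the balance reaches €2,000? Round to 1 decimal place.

36.9 years

We need (1 + 0.00237667)^(12t) = 2.8571, so 12t = ln 2.8571 / ln 1.002377 ≈ 442.2451.
t ≈ 442.2451/12 = 36.8538 years.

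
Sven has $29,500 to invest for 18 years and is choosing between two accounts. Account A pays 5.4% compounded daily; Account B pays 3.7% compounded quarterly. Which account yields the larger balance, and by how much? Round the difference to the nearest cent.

Account A, by $20,725.20

Account A growth factor: (1 + 0.054/365)^6570 ≈ 2.6430356017; balance ≈ 77,969.5503.
Account B growth factor: (1 + 0.00925)^72 ≈ 1.9404863045; balance ≈ 57,244.3460.
Account A is larger by 20,725.2043.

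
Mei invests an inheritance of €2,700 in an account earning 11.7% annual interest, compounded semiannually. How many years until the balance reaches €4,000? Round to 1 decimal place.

3.5 years

(1 + 0.0585)^(2t) = 4,000/2,700 = 1.4815.
2t·ln(1 + 0.0585) = ln(1.4815); 2t = 0.39304/0.0568528 ≈ 6.9133.
t ≈ 3.4567 years.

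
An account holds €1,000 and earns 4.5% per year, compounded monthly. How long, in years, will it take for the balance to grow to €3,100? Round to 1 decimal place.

We need (1 + 0.00375)^(12t) = 3.1, so 12t = ln 3.1 / ln 1.00375 ≈ 302.2726.
t ≈ 302.2726/12 = 25.1894 years.

25.2 years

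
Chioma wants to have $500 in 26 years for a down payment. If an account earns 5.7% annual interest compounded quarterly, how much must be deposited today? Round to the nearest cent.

Growth factor = (1 + 0.01425)^104 ≈ 4.35593814.
P = 500/4.35593814 ≈ 114.7858.

$114.79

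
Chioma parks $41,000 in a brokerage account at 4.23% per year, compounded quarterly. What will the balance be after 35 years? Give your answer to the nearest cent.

Periodic rate = 4.23%/4 = 0.010575; periods = 4·35 = 140.
A = 41,000·(1 + 0.010575)^140 ≈ 41,000·4.36110999348 ≈ 178,805.5097.

$178,805.51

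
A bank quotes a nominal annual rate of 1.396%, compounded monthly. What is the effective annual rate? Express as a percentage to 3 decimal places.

1.405%

EAR = (1 + 1.396%/12)^12 − 1 = (1 + 0.00116333)^12 − 1.
(1 + 0.00116333)^12 ≈ 1.01405, so EAR ≈ 1.40497%.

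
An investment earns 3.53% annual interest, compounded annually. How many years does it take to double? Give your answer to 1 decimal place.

20.0 years

(1 + 0.0353)^t = 2.
t = ln 2 / ln(1 + 0.0353) ≈ 0.69315/0.0346912 ≈ 19.9805.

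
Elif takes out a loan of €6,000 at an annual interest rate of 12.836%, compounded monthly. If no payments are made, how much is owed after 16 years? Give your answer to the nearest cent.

Periodic rate = 12.836%/12 = 0.0106967; periods = 12·16 = 192.
A = 6,000·(1 + 0.12836/12)^192 ≈ 6,000·7.7125857954 ≈ 46,275.5148.

€46,275.51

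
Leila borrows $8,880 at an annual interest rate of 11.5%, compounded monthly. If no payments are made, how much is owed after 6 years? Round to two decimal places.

$17,646.13

Growth factor = (1 + 0.115/12)^72 ≈ 1.987176372.
A ≈ 8,880 × 1.987176372 ≈ 17,646.1262.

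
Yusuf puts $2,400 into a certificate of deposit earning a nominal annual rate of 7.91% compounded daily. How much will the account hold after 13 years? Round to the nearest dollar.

Periodic rate = 7.91%/365 = 0.000216712; periods = 365·13 = 4745.
A = 2,400·(1 + 0.0791/365)^4745 ≈ 2,400·2.795996558 ≈ 6,710.3917.

$6,710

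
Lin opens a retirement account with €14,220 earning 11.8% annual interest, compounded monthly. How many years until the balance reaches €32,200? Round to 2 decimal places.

6.96 years

(1 + 0.00983333)^(12t) = 32,200/14,220 = 2.2644.
12t·ln(1 + 0.00983333) = ln(2.2644); 12t = 0.81732/0.0097853 ≈ 83.5250.
t ≈ 6.9604 years.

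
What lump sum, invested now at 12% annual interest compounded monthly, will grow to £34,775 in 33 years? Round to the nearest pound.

£676

Growth factor = (1 + 0.01)^396 ≈ 51.435624593.
P = 34,775/51.435624593 ≈ 676.0878.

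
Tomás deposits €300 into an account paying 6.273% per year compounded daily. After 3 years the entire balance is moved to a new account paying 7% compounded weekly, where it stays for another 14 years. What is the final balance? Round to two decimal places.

After 3 years at 6.273%: 300 × 1.20704332 ≈ 362.1130.
Then 14 years at 7%: 362.1130 × 2.66270088 ≈ 964.1986.

€964.20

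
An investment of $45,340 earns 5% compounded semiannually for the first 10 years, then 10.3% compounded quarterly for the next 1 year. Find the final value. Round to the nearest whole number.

After 10 years at 5%: 45,340 × 1.6386164403 ≈ 74,294.8694.
Then 1 years at 10.3%: 74,294.8694 × 1.1070471101 ≈ 82,247.9205.

$82,248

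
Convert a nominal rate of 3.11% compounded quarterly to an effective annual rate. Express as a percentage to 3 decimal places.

3.146%

One year is 4 periods at 0.007775 each: (1 + 0.007775)^4 ≈ 1.031465.
EAR = 1.031465 − 1 ≈ 3.14646%.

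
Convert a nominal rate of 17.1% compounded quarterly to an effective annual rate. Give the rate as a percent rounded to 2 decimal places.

18.23%

One year is 4 periods at 0.04275 each: (1 + 0.04275)^4 ≈ 1.182281.
EAR = 1.182281 − 1 ≈ 18.22812%.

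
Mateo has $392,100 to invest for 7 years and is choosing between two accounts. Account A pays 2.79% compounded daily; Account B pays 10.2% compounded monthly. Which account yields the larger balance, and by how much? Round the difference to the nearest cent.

A: (1 + 0.0279/365)^2555 ≈ 1.21566656092, so 392,100 × 1.21566656092 ≈ 476,662.8585.
B: (1 + 0.0085)^84 ≈ 2.03599081345, so 392,100 × 2.03599081345 ≈ 798,311.9980.
Difference ≈ 321,649.1394 in favor of B.

Account B, by $321,649.14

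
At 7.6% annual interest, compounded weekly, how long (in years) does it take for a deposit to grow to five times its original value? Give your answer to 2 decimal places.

(1 + 0.00146154)^(52t) = 5.
52t = ln 5 / ln(1 + 0.00146154) ≈ 1.6094/0.00146047 ≈ 1101.9989.
t ≈ 21.1923.

21.19 years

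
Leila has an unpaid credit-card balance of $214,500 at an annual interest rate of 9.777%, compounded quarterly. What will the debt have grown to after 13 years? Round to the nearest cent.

$752,977.22

Growth factor = (1 + 0.0244425)^52 ≈ 3.51038329898.
A ≈ 214,500 × 3.51038329898 ≈ 752,977.2176.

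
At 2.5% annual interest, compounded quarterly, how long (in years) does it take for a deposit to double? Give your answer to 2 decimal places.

(1 + 0.00625)^(4t) = 2.
4t = ln 2 / ln(1 + 0.00625) ≈ 0.69315/0.00623055 ≈ 111.2498.
t ≈ 27.8124.

27.81 years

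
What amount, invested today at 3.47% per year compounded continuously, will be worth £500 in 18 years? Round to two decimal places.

£267.74

P = A·e^(−rt) = 500·e^(−0.6246).
e^(−0.6246) ≈ 0.535475576, so P ≈ 267.7378.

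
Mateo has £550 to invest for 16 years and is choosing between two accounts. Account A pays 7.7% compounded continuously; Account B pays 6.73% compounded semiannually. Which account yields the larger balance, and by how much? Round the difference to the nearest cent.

Account A, by £299.40

Account A growth factor: e^(0.077·16) = e^1.232 ≈ 3.428078842; balance ≈ 1,885.4434.
Account B growth factor: (1 + 0.03365)^32 ≈ 2.883714672; balance ≈ 1,586.0431.
Account A is larger by 299.4003.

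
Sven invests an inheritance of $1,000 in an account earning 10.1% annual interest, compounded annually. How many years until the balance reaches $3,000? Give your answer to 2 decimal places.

We need (1 + 0.101)^t = 3, so t = ln 3 / ln 1.101 ≈ 11.4178.

11.42 years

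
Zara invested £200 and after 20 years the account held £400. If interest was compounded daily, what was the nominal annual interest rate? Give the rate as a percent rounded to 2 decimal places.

The 7300-period growth factor is 400/200 = 2.
r/365 = 2^(1/7300) − 1 ≈ 0.0000949562, so r ≈ 365·0.0000949562 = 3.46590%.

3.47%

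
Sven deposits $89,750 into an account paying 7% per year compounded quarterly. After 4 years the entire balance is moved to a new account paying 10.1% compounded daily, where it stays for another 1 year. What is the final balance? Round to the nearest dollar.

After 4 years at 7%: 89,750 × 1.31992935121 ≈ 118,463.6593.
Then 1 years at 10.1%: 118,463.6593 × 1.10626118564 ≈ 131,051.7482.

$131,052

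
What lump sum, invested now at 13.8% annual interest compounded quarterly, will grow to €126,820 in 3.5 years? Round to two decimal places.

€78,878.90

Growth factor = (1 + 0.0345)^14 ≈ 1.60778114051.
P = 126,820/1.60778114051 ≈ 78,878.8951.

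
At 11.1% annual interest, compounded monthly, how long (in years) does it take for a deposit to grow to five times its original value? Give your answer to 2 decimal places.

14.57 years

(1 + 0.00925)^(12t) = 5.
12t = ln 5 / ln(1 + 0.00925) ≈ 1.6094/0.00920748 ≈ 174.7968.
t ≈ 14.5664.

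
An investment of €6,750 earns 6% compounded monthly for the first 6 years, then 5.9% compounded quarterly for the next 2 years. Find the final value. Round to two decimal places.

After 6 years at 6%: 6,750 × 1.4320442785 ≈ 9,666.2989.
Then 2 years at 5.9%: 9,666.2989 × 1.1242748094 ≈ 10,867.5763.

€10,867.58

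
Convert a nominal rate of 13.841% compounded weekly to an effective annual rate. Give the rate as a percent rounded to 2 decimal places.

14.82%

One year is 52 periods at 0.00266173 each: (1 + 0.00266173)^52 ≈ 1.148235.
EAR = 1.148235 − 1 ≈ 14.82352%.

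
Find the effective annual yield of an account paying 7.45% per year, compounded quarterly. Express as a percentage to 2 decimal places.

7.66%

One year is 4 periods at 0.018625 each: (1 + 0.018625)^4 ≈ 1.076607.
EAR = 1.076607 − 1 ≈ 7.66073%.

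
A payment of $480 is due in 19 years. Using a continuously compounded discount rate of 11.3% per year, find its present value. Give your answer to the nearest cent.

$56.08

P = A·e^(−rt) = 480·e^(−2.147).
e^(−2.147) ≈ 0.116834135, so P ≈ 56.0804.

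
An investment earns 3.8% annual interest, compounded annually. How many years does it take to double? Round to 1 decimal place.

(1 + 0.038)^t = 2.
t = ln 2 / ln(1 + 0.038) ≈ 0.69315/0.0372958 ≈ 18.5851.

18.6 years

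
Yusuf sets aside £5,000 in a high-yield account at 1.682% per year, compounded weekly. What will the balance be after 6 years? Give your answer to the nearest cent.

£5,530.85

Periodic rate = 1.682%/52 = 0.000323462; periods = 52·6 = 312.
A = 5,000·(1 + 0.01682/52)^312 ≈ 5,000·1.106170092 ≈ 5,530.8505.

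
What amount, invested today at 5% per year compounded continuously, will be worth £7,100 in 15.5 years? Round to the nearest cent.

P = A·e^(−rt) = 7,100·e^(−0.775).
e^(−0.775) ≈ 0.460703781, so P ≈ 3,270.9968.

£3,271.00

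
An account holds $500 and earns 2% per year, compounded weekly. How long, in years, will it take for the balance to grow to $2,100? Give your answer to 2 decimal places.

71.77 years

(1 + 0.000384615)^(52t) = 2,100/500 = 4.2.
52t·ln(1 + 0.000384615) = ln(4.2); 52t = 1.4351/0.000384541 ≈ 3731.9373.
t ≈ 71.7680 years.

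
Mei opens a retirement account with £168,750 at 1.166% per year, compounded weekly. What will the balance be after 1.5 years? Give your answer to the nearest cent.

Growth factor = (1 + 0.01166/52)^78 ≈ 1.01764185047.
A ≈ 168,750 × 1.01764185047 ≈ 171,727.0623.

£171,727.06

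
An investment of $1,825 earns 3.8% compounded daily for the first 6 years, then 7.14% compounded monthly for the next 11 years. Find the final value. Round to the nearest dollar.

Phase 1: 1,825·(1 + 0.038/365)^2190 ≈ 2,292.3285.
Phase 2: 2,292.3285·(1 + 0.00595)^132 ≈ 5,016.0400.

$5,016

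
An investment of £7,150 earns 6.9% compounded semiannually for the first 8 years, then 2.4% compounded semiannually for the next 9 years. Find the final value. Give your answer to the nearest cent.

£15,249.06

After 8 years at 6.9%: 7,150 × 1.7206317007 ≈ 12,302.5167.
Then 9 years at 2.4%: 12,302.5167 × 1.2395076887 ≈ 15,249.0640.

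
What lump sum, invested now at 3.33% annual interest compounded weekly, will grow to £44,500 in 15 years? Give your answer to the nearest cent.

£27,008.43

Growth factor = (1 + 0.0333/52)^780 ≈ 1.6476336915.
P = 44,500/1.6476336915 ≈ 27,008.4305.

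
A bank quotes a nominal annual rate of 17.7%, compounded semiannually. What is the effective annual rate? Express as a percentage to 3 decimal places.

One year is 2 periods at 0.0885 each: (1 + 0.0885)^2 ≈ 1.184832.
EAR = 1.184832 − 1 ≈ 18.48323%.

18.483%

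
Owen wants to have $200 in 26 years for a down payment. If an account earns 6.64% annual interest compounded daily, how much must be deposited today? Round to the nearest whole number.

$36

Growth factor = (1 + 0.0664/365)^9490 ≈ 5.61950166.
P = 200/5.61950166 ≈ 35.5903.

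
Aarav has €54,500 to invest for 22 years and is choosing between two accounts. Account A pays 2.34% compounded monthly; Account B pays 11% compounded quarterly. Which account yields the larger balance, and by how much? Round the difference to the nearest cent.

A: (1 + 0.00195)^264 ≈ 1.6724652266, so 54,500 × 1.6724652266 ≈ 91,149.3549.
B: (1 + 0.0275)^88 ≈ 10.8843146528, so 54,500 × 10.8843146528 ≈ 593,195.1486.
Difference ≈ 502,045.7937 in favor of B.

Account B, by €502,045.79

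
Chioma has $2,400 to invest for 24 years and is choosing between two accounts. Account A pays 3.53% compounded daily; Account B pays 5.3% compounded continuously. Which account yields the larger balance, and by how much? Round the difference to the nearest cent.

Account A growth factor: (1 + 0.0353/365)^8760 ≈ 2.333009431; balance ≈ 5,599.2226.
Account B growth factor: e^(0.053·24) = e^1.272 ≈ 3.567981394; balance ≈ 8,563.1553.
Account B is larger by 2,963.9327.

Account B, by $2,963.93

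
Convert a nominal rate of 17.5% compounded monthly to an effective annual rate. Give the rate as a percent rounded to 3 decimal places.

One year is 12 periods at 0.0145833 each: (1 + 0.0145833)^12 ≈ 1.189742.
EAR = 1.189742 − 1 ≈ 18.97417%.

18.974%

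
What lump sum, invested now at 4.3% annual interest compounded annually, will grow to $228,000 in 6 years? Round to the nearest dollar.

Annual rate = 4.3% = 0.043; 6 periods.
P = 228,000/(1 + 0.043)^6 ≈ 228,000/1.28737731039 ≈ 177,104.2554.

$177,104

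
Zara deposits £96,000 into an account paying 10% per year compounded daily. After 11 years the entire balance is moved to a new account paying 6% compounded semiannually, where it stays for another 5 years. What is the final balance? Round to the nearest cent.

After 11 years at 10%: 96,000 × 3.00371345815 ≈ 288,356.4920.
Then 5 years at 6%: 288,356.4920 × 1.34391637934 ≈ 387,527.0127.

£387,527.01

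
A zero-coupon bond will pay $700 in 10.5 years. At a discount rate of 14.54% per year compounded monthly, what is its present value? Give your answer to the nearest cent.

Periodic rate = 14.54%/12 = 0.0121167; 126 periods.
P = 700/(1 + 0.1454/12)^126 ≈ 700/4.56092194 ≈ 153.4777.

$153.48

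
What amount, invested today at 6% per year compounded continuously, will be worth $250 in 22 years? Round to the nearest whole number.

P = A·e^(−rt) = 250·e^(−1.32).
e^(−1.32) ≈ 0.267135302, so P ≈ 66.7838.

$67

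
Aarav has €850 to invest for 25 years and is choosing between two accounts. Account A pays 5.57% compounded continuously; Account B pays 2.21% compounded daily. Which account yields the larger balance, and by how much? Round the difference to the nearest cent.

Account A, by €1,944.24

Account A growth factor: e^(0.0557·25) = e^1.3925 ≈ 4.024899735; balance ≈ 3,421.1648.
Account B growth factor: (1 + 0.0221/365)^9125 ≈ 1.737562509; balance ≈ 1,476.9281.
Account A is larger by 1,944.2366.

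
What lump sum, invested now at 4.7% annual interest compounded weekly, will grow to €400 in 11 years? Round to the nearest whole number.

Periodic rate = 4.7%/52 = 0.000903846; 572 periods.
P = 400/(1 + 0.047/52)^572 ≈ 400/1.67659759 ≈ 238.5784.

€239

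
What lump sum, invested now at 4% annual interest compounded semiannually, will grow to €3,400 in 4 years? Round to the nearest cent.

Growth factor = (1 + 0.02)^8 ≈ 1.171659381.
P = 3,400/1.171659381 ≈ 2,901.8673.

€2,901.87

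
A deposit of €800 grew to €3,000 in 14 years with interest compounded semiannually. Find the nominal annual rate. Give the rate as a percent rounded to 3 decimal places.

The 28-period growth factor is 3,000/800 = 3.75.
r/2 = 3.75^(1/28) − 1 ≈ 0.0483375, so r ≈ 2·0.0483375 = 9.66750%.

9.667%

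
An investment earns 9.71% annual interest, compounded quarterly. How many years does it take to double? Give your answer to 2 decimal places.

7.22 years

(1 + 0.024275)^(4t) = 2.
4t = ln 2 / ln(1 + 0.024275) ≈ 0.69315/0.023985 ≈ 28.8991.
t ≈ 7.2248.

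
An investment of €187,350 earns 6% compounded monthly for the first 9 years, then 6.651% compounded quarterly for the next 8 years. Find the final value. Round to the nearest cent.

€544,211.45

Phase 1: 187,350·(1 + 0.005)^108 ≈ 321,061.6011.
Phase 2: 321,061.6011·(1 + 0.0166275)^32 ≈ 544,211.4468.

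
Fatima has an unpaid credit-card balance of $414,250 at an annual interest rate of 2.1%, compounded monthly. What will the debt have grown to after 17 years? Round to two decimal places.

$591,793.43

Growth factor = (1 + 0.00175)^204 ≈ 1.42859006444.
A ≈ 414,250 × 1.42859006444 ≈ 591,793.4342.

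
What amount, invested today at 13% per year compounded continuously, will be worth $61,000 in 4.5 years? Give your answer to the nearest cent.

$33,983.46

P = A·e^(−rt) = 61,000·e^(−0.585).
e^(−0.585) ≈ 0.55710586181, so P ≈ 33,983.4576.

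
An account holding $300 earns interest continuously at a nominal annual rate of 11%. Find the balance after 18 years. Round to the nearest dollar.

A = P·e^(rt) = 300·e^(0.11·18) = 300·e^1.98.
e^1.98 ≈ 7.242742985, so A ≈ 2,172.8229.

$2,173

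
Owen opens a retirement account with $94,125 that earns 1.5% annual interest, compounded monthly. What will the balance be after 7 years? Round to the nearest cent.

Periodic rate = 1.5%/12 = 0.00125; periods = 12·7 = 84.
A = 94,125·(1 + 0.00125)^84 ≈ 94,125·1.11063778304 ≈ 104,538.7813.

$104,538.78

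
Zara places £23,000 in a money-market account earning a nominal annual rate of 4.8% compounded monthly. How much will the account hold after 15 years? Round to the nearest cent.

£47,184.15

Periodic rate = 4.8%/12 = 0.004; periods = 12·15 = 180.
A = 23,000·(1 + 0.004)^180 ≈ 23,000·2.05148481 ≈ 47,184.1506.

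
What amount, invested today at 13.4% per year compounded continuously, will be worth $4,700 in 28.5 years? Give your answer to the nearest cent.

P = A·e^(−rt) = 4,700·e^(−3.819).
e^(−3.819) ≈ 0.02194973966, so P ≈ 103.1638.

$103.16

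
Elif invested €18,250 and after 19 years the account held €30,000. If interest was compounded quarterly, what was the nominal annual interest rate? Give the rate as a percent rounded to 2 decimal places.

(1 + r/4)^76 = 30,000/18,250 = 1.64384.
1 + r/4 = 1.64384^(1/76) ≈ 1.006561, so r/4 ≈ 0.00656133.
r ≈ 4·0.00656133 = 2.62453%.

2.62%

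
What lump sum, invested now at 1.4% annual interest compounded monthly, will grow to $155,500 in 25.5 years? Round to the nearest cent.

Periodic rate = 1.4%/12 = 0.00116667; 306 periods.
P = 155,500/(1 + 0.014/12)^306 ≈ 155,500/1.42873853533 ≈ 108,837.2688.

$108,837.27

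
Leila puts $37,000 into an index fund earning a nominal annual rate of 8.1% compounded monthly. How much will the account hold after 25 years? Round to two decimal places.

$278,415.37

Growth factor = (1 + 0.00675)^300 ≈ 7.5247397463.
A ≈ 37,000 × 7.5247397463 ≈ 278,415.3706.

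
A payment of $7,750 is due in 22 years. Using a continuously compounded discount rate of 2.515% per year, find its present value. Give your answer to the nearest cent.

$4,456.63

P = A·e^(−rt) = 7,750·e^(−0.5533).
e^(−0.5533) ≈ 0.575049014, so P ≈ 4,456.6299.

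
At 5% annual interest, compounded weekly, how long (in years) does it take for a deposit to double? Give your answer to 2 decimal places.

13.87 years

(1 + 0.000961538)^(52t) = 2.
52t = ln 2 / ln(1 + 0.000961538) ≈ 0.69315/0.000961076 ≈ 721.2196.
t ≈ 13.8696.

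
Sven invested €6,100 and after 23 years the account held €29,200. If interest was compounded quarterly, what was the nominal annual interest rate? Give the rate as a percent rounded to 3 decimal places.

(1 + r/4)^92 = 29,200/6,100 = 4.78689.
1 + r/4 = 4.78689^(1/92) ≈ 1.017166, so r/4 ≈ 0.0171661.
r ≈ 4·0.0171661 = 6.86644%.

6.866%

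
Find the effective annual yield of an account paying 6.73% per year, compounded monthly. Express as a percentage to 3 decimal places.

6.942%

One year is 12 periods at 0.00560833 each: (1 + 0.00560833)^12 ≈ 1.069415.
EAR = 1.069415 − 1 ≈ 6.94152%.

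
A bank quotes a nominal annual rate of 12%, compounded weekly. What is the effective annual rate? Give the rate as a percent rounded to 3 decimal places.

One year is 52 periods at 0.00230769 each: (1 + 0.00230769)^52 ≈ 1.127341.
EAR = 1.127341 − 1 ≈ 12.73410%.

12.734%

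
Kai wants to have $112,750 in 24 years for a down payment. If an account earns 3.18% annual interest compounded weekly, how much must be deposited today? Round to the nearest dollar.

$52,573

Growth factor = (1 + 0.0318/52)^1248 ≈ 2.14462933236.
P = 112,750/2.14462933236 ≈ 52,573.1875.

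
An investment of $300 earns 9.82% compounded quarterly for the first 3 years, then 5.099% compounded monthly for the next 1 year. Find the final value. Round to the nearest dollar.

$422

Phase 1: 300·(1 + 0.02455)^12 ≈ 401.3462.
Phase 2: 401.3462·(1 + 0.05099/12)^12 ≈ 422.2959.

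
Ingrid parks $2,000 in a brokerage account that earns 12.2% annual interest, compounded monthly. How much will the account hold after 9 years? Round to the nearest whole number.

Growth factor = (1 + 0.122/12)^108 ≈ 2.981587999.
A ≈ 2,000 × 2.981587999 ≈ 5,963.1760.

$5,963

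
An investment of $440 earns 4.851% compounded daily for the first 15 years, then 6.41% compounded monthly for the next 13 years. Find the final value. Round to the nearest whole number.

$2,091

After 15 years at 4.851%: 440 × 2.070109802 ≈ 910.8483.
Then 13 years at 6.41%: 910.8483 × 2.295802117 ≈ 2,091.1275.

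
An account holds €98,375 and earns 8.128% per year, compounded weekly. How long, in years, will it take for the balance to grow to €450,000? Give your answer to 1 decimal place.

(1 + 0.00156308)^(52t) = 450,000/98,375 = 4.5743.
52t·ln(1 + 0.00156308) = ln(4.5743); 52t = 1.5205/0.00156186 ≈ 973.4958.
t ≈ 18.7211 years.

18.7 years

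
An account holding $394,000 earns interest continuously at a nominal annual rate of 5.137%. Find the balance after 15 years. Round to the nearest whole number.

A = P·e^(rt) = 394,000·e^(0.05137·15) = 394,000·e^0.77055.
e^0.77055 ≈ 2.16095445195, so A ≈ 851,416.0541.

$851,416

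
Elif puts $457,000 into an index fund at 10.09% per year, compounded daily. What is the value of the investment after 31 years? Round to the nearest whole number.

$10,426,971

Periodic rate = 10.09%/365 = 0.000276438; periods = 365·31 = 11315.
A = 457,000·(1 + 0.1009/365)^11315 ≈ 457,000·22.816130043837 ≈ 10,426,971.4300.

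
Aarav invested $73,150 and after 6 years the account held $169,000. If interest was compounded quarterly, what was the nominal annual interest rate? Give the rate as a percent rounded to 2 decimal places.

14.20%

The 24-period growth factor is 169,000/73,150 = 2.31032.
r/4 = 2.31032^(1/24) − 1 ≈ 0.0355069, so r ≈ 4·0.0355069 = 14.20278%.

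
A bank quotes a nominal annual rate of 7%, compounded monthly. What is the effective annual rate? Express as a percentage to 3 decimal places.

EAR = (1 + 7%/12)^12 − 1 = (1 + 0.00583333)^12 − 1.
(1 + 0.00583333)^12 ≈ 1.07229, so EAR ≈ 7.22901%.

7.229%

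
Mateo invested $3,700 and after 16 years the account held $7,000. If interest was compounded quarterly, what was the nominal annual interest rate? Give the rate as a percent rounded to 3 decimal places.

4.005%

(1 + r/4)^64 = 7,000/3,700 = 1.89189.
1 + r/4 = 1.89189^(1/64) ≈ 1.010012, so r/4 ≈ 0.0100119.
r ≈ 4·0.0100119 = 4.00477%.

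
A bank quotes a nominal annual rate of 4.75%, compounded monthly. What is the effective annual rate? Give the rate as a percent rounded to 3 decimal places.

4.855%

One year is 12 periods at 0.00395833 each: (1 + 0.00395833)^12 ≈ 1.048548.
EAR = 1.048548 − 1 ≈ 4.85479%.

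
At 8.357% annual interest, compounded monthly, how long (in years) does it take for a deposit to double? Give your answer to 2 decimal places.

8.32 years

(1 + 0.00696417)^(12t) = 2.
12t = ln 2 / ln(1 + 0.00696417) ≈ 0.69315/0.00694003 ≈ 99.8767.
t ≈ 8.3231.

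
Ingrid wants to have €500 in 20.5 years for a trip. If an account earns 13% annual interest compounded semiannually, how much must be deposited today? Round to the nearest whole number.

Periodic rate = 13%/2 = 0.065; 41 periods.
P = 500/(1 + 0.065)^41 ≈ 500/13.2231194 ≈ 37.8126.

€38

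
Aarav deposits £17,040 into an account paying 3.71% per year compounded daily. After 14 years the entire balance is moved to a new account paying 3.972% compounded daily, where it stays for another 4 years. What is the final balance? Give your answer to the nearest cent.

£33,575.90

Phase 1: 17,040·(1 + 0.0371/365)^5110 ≈ 28,643.8032.
Phase 2: 28,643.8032·(1 + 0.03972/365)^1460 ≈ 33,575.8978.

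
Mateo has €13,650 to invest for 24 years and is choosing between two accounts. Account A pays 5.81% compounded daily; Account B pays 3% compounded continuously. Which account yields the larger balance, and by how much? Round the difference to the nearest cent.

Account A, by €26,995.25

Account A growth factor: (1 + 0.0581/365)^8760 ≈ 4.0321068577; balance ≈ 55,038.2586.
Account B growth factor: e^(0.03·24) = e^0.72 ≈ 2.0544332106; balance ≈ 28,043.0133.
Account A is larger by 26,995.2453.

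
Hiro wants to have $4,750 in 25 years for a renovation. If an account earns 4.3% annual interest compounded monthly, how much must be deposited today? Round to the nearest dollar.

Growth factor = (1 + 0.043/12)^300 ≈ 2.924368462.
P = 4,750/2.924368462 ≈ 1,624.2823.

$1,624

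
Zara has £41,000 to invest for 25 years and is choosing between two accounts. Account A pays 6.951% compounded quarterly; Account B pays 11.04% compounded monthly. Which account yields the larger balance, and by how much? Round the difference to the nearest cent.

Account B, by £410,057.50

A: (1 + 0.0173775)^100 ≈ 5.60032032299, so 41,000 × 5.60032032299 ≈ 229,613.1332.
B: (1 + 0.0092)^300 ≈ 15.6017226654, so 41,000 × 15.6017226654 ≈ 639,670.6293.
Difference ≈ 410,057.4960 in favor of B.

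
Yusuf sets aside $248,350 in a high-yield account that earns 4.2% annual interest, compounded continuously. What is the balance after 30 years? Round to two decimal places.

A = P·e^(rt) = 248,350·e^(0.042·30) = 248,350·e^1.26.
e^1.26 ≈ 3.52542148737, so A ≈ 875,538.4264.

$875,538.43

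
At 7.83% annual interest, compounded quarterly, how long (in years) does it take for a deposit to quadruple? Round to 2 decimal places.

17.88 years

(1 + 0.019575)^(4t) = 4.
4t = ln 4 / ln(1 + 0.019575) ≈ 1.3863/0.0193859 ≈ 71.5105.
t ≈ 17.8776.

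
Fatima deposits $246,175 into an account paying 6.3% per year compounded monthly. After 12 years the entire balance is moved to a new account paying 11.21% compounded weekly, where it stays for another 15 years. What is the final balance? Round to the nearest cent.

Phase 1: 246,175·(1 + 0.00525)^144 ≈ 523,252.9942.
Phase 2: 523,252.9942·(1 + 0.1121/52)^780 ≈ 2,806,673.4103.

$2,806,673.41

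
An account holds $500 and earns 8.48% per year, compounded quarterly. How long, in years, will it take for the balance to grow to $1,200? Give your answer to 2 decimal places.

10.43 years

(1 + 0.0212)^(4t) = 1,200/500 = 2.4.
4t·ln(1 + 0.0212) = ln(2.4); 4t = 0.87547/0.0209784 ≈ 41.7319.
t ≈ 10.4330 years.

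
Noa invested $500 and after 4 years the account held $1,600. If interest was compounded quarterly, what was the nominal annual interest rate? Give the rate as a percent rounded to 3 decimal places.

30.162%

(1 + r/4)^16 = 1,600/500 = 3.2.
1 + r/4 = 3.2^(1/16) ≈ 1.075405, so r/4 ≈ 0.0754046.
r ≈ 4·0.0754046 = 30.16182%.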